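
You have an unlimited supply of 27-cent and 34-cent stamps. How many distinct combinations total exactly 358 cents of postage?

1

Need nonnegative integers with 27j + 34k = 358.
gcd(27, 34) = 1, and 27·(-5) + 34·(4) = 1.
So (j₀, k₀) = (-1790, 1432); general j = -1790 + 34t, k = 1432 - 27t.
j ≥ 0 ⇒ t ≥ 53; k ≥ 0 ⇒ t ≤ 53. That's 1 value of t.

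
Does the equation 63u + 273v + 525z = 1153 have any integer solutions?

no

gcd(273, 63) = 21  (273 = 4·63 + 21, 63 = 3·21).
gcd(21, 525) = 21.
21 does not divide 1153 (remainder 19), so no integer solutions.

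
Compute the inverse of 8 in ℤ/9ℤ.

8

gcd(9, 8) = 1.
By Bézout, 8×(-1) + 9×(1) = 1.
So 8×-1 ≡ 1 (mod 9), and -1 mod 9 = 8.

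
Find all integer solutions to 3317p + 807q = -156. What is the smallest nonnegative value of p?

gcd(3317, 807) = 1.
1 divides -156, so solutions exist.
By Bézout, 3317·(-136) + 807·(559) = 1.
Scale by -156/1 = -156: (p₀, q₀) = (21216, -87204).
General solution: p = 21216 + 807t, q = -87204 - 3317t for integer t.
p ≥ 0: smallest is 21216 mod 807 = 234 (at t = -26), with q = -962.

234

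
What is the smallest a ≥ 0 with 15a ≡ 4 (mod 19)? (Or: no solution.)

gcd(19, 15) = 1.
1 divides 4, so solutions exist.
By Bézout, 15*(-5) + 19*(4) = 1.
So 15*(-5) ≡ 1 (mod 19); multiply by 4: a ≡ -20 (mod 19).
Smallest nonnegative: a = -20 mod 19 = 18.

18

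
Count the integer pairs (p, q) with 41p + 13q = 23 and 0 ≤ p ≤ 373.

29

gcd(41, 13):
  41 = 3×13 + 2
  13 = 6×2 + 1
  2 = 2×1
so gcd(41, 13) = 1.
Back-substitute for Bézout coefficients:
  1 = 13 - 6×2
  ... = 41×(-6) + 13×(19)
Scale by 23: particular solution (-138, 437); reduce p mod 13: (5, -14).
General solution: p = 5 + 13t, q = -14 - 41t for integer t.
0 ≤ 5 + 13t ≤ 373 gives t ∈ [0, 28], which is 29 values.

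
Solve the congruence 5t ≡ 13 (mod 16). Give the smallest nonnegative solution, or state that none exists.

9

gcd(16, 5):
  16 = 3×5 + 1
  5 = 5×1
so gcd(16, 5) = 1.
1 divides 13, so solutions exist.
Back-substitute for Bézout coefficients:
  1 = 16 - 3×5
  ... = 5×(-3) + 16×(1)
So 5×(-3) ≡ 1 (mod 16); multiply by 13: t ≡ -39 (mod 16).
Smallest nonnegative: t = -39 mod 16 = 9.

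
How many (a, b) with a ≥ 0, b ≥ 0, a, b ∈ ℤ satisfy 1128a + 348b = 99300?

3

gcd(1128, 348) = 12.
By Bézout, 1128·(-4) + 348·(13) = 12.
One solution: (18, 227).
General: a = 18 + 29t, b = 227 - 94t.
a ≥ 0 ⇒ t ≥ 0; b ≥ 0 ⇒ t ≤ 2. So t ∈ [0, 2]: 3 solutions.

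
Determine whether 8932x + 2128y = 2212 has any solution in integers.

yes

gcd(8932, 2128):
  8932 = 4·2128 + 420
  2128 = 5·420 + 28
  420 = 15·28
so gcd(8932, 2128) = 28.
28 divides 2212, so integer solutions exist.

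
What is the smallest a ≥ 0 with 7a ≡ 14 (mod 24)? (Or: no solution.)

gcd(24, 7) = 1.
1 divides 14, so solutions exist.
By Bézout, 7*(7) + 24*(-2) = 1.
So 7*(7) ≡ 1 (mod 24); multiply by 14: a ≡ 98 (mod 24).
Smallest nonnegative: a = 98 mod 24 = 2.

2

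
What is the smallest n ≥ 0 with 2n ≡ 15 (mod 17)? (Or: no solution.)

16

gcd(17, 2) = 1.
1 divides 15, so solutions exist.
By Bézout, 2·(-8) + 17·(1) = 1.
So 2·(-8) ≡ 1 (mod 17); multiply by 15: n ≡ -120 (mod 17).
Smallest nonnegative: n = -120 mod 17 = 16.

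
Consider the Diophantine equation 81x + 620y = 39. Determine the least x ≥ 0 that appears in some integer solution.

299

gcd(620, 81):
  620 = 7×81 + 53
  81 = 1×53 + 28
  53 = 1×28 + 25
  28 = 1×25 + 3
  25 = 8×3 + 1
  3 = 3×1
so gcd(620, 81) = 1.
1 divides 39, so solutions exist.
Back-substitute for Bézout coefficients:
  1 = 25 - 8×3
  ... = 81×(-199) + 620×(26)
Scale by 39/1 = 39: (x₀, y₀) = (-7761, 1014).
General solution: x = -7761 + 620t, y = 1014 - 81t for integer t.
x ≥ 0: smallest is -7761 mod 620 = 299 (at t = 13), with y = -39.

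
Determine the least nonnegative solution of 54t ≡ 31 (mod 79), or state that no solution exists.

gcd(79, 54):
  79 = 1*54 + 25
  54 = 2*25 + 4
  25 = 6*4 + 1
  4 = 4*1
so gcd(79, 54) = 1.
1 divides 31, so solutions exist.
Back-substitute for Bézout coefficients:
  1 = 25 - 6*4
  ... = 54*(-19) + 79*(13)
So 54*(-19) ≡ 1 (mod 79); multiply by 31: t ≡ -589 (mod 79).
Smallest nonnegative: t = -589 mod 79 = 43.

43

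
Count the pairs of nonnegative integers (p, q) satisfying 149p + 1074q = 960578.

6

gcd(1074, 149):
  1074 = 7×149 + 31
  149 = 4×31 + 25
  31 = 1×25 + 6
  25 = 4×6 + 1
  6 = 6×1
so gcd(1074, 149) = 1.
Back-substitute for Bézout coefficients:
  1 = 25 - 4×6
  ... = 149×(173) + 1074×(-24)
Scale by 960578: one solution is (166179994, -23053872). Reduce p mod 1074: (1048, 749).
General: p = 1048 + 1074t, q = 749 - 149t.
p ≥ 0 ⇒ t ≥ 0; q ≥ 0 ⇒ t ≤ 5. So t ∈ [0, 5]: 6 solutions.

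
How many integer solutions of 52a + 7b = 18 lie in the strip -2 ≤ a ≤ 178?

gcd(52, 7) = 1.
By Bézout, 52×(-2) + 7×(15) = 1.
Particular solution: (6, -42).
General solution: a = 6 + 7t, b = -42 - 52t for integer t.
-2 ≤ 6 + 7t ≤ 178 gives t ∈ [-1, 24], which is 26 values.

26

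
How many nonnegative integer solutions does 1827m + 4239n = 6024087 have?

gcd(4239, 1827) = 9.
By Bézout, 1827*(-58) + 4239*(25) = 9.
One solution: (281, 1300).
General: m = 281 + 471t, n = 1300 - 203t.
m ≥ 0 ⇒ t ≥ 0; n ≥ 0 ⇒ t ≤ 6. So t ∈ [0, 6]: 7 solutions.

7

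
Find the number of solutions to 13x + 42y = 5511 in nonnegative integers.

gcd(42, 13):
  42 = 3×13 + 3
  13 = 4×3 + 1
  3 = 3×1
so gcd(42, 13) = 1.
Back-substitute for Bézout coefficients:
  1 = 13 - 4×3
  ... = 13×(13) + 42×(-4)
Scale by 5511: one solution is (71643, -22044). Reduce x mod 42: (33, 121).
General: x = 33 + 42t, y = 121 - 13t.
x ≥ 0 ⇒ t ≥ 0; y ≥ 0 ⇒ t ≤ 9. So t ∈ [0, 9]: 10 solutions.

10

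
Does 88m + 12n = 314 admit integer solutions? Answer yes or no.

gcd(88, 12) = 4.
4 does not divide 314 (remainder 2), so no integer solutions.

no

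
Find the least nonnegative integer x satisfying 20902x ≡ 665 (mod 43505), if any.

5805

gcd(43505, 20902) = 7  (43505 = 2×20902 + 1701, 20902 = 12×1701 + 490, 1701 = 3×490 + 231, 490 = 2×231 + 28, 231 = 8×28 + 7, 28 = 4×7).
7 divides 665, so solutions exist.
Back-substituting, 20902×(-1509) + 43505×(725) = 7.
So 20902×(-1509) ≡ 7 (mod 43505); multiply by 95: x ≡ -143355 (mod 6215).
Smallest nonnegative: x = -143355 mod 6215 = 5805.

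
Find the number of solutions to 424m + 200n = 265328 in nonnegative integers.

gcd(424, 200) = 8  (424 = 2*200 + 24, 200 = 8*24 + 8, 24 = 3*8).
Back-substituting, 424*(-8) + 200*(17) = 8.
Scale by 33166: one solution is (-265328, 563822). Reduce m mod 25: (22, 1280).
General: m = 22 + 25t, n = 1280 - 53t.
m ≥ 0 ⇒ t ≥ 0; n ≥ 0 ⇒ t ≤ 24. So t ∈ [0, 24]: 25 solutions.

25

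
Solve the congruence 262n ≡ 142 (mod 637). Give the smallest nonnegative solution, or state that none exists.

gcd(637, 262) = 1  (637 = 2*262 + 113, 262 = 2*113 + 36, 113 = 3*36 + 5, 36 = 7*5 + 1, 5 = 5*1).
1 divides 142, so solutions exist.
Back-substituting, 262*(124) + 637*(-51) = 1.
So 262*(124) ≡ 1 (mod 637); multiply by 142: n ≡ 17608 (mod 637).
Smallest nonnegative: n = 17608 mod 637 = 409.

409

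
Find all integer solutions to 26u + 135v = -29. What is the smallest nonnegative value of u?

56

gcd(135, 26) = 1.
1 divides -29, so solutions exist.
By Bézout, 26·(26) + 135·(-5) = 1.
Scale by -29/1 = -29: (u₀, v₀) = (-754, 145).
General solution: u = -754 + 135t, v = 145 - 26t for integer t.
u ≥ 0: smallest is -754 mod 135 = 56 (at t = 6), with v = -11.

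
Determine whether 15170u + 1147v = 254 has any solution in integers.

gcd(15170, 1147):
  15170 = 13×1147 + 259
  1147 = 4×259 + 111
  259 = 2×111 + 37
  111 = 3×37
so gcd(15170, 1147) = 37.
37 does not divide 254 (remainder 32), so no integer solutions.

no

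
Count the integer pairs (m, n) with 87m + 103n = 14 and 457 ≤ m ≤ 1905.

gcd(103, 87) = 1.
By Bézout, 87·(45) + 103·(-38) = 1.
Particular solution: (12, -10).
General solution: m = 12 + 103t, n = -10 - 87t for integer t.
457 ≤ 12 + 103t ≤ 1905 gives t ∈ [5, 18], which is 14 values.

14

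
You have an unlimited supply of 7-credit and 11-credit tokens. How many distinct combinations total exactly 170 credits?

2

Need nonnegative integers with 7j + 11k = 170.
gcd(7, 11) = 1, and 7·(-3) + 11·(2) = 1.
So (j₀, k₀) = (-510, 340); general j = -510 + 11t, k = 340 - 7t.
j ≥ 0 ⇒ t ≥ 47; k ≥ 0 ⇒ t ≤ 48. That's 2 values of t.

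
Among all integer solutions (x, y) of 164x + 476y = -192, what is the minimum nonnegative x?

83

gcd(476, 164) = 4  (476 = 2·164 + 148, 164 = 1·148 + 16, 148 = 9·16 + 4, 16 = 4·4).
4 divides -192, so solutions exist.
Back-substituting, 164·(-29) + 476·(10) = 4.
Scale by -192/4 = -48: (x₀, y₀) = (1392, -480).
General solution: x = 1392 + 119t, y = -480 - 41t for integer t.
x ≥ 0: smallest is 1392 mod 119 = 83 (at t = -11), with y = -29.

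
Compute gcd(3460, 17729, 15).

gcd(17729, 3460):
  17729 = 5×3460 + 429
  3460 = 8×429 + 28
  429 = 15×28 + 9
  28 = 3×9 + 1
  9 = 9×1
so gcd(17729, 3460) = 1.
gcd(1, 15) = 1.

1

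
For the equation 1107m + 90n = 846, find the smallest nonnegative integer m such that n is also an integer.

8

gcd(1107, 90) = 9.
9 divides 846, so solutions exist.
By Bézout, 1107*(-3) + 90*(37) = 9.
Scale by 846/9 = 94: (m₀, n₀) = (-282, 3478).
General solution: m = -282 + 10t, n = 3478 - 123t for integer t.
m ≥ 0: smallest is -282 mod 10 = 8 (at t = 29), with n = -89.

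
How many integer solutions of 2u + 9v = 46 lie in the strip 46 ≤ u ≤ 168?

14

gcd(9, 2) = 1  (9 = 4×2 + 1, 2 = 2×1).
Back-substituting, 2×(-4) + 9×(1) = 1.
Scale by 46: particular solution (-184, 46); reduce u mod 9: (5, 4).
General solution: u = 5 + 9t, v = 4 - 2t for integer t.
46 ≤ 5 + 9t ≤ 168 gives t ∈ [5, 18], which is 14 values.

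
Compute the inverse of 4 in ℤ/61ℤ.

gcd(61, 4) = 1  (61 = 15·4 + 1, 4 = 4·1).
Back-substituting, 4·(-15) + 61·(1) = 1.
So 4·-15 ≡ 1 (mod 61), and -15 mod 61 = 46.

46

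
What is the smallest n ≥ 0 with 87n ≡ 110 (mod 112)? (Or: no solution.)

18

gcd(112, 87) = 1.
1 divides 110, so solutions exist.
By Bézout, 87*(-9) + 112*(7) = 1.
So 87*(-9) ≡ 1 (mod 112); multiply by 110: n ≡ -990 (mod 112).
Smallest nonnegative: n = -990 mod 112 = 18.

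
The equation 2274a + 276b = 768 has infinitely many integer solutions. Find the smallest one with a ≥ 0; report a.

20

gcd(2274, 276) = 6.
6 divides 768, so solutions exist.
By Bézout, 2274×(21) + 276×(-173) = 6.
Scale by 768/6 = 128: (a₀, b₀) = (2688, -22144).
General solution: a = 2688 + 46t, b = -22144 - 379t for integer t.
a ≥ 0: smallest is 2688 mod 46 = 20 (at t = -58), with b = -162.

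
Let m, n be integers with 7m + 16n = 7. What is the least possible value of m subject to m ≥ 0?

1

gcd(16, 7) = 1  (16 = 2×7 + 2, 7 = 3×2 + 1, 2 = 2×1).
1 divides 7, so solutions exist.
Back-substituting, 7×(7) + 16×(-3) = 1.
Scale by 7/1 = 7: (m₀, n₀) = (49, -21).
General solution: m = 49 + 16t, n = -21 - 7t for integer t.
m ≥ 0: smallest is 49 mod 16 = 1 (at t = -3), with n = 0.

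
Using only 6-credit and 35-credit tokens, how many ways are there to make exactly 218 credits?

1

Need nonnegative integers with 6j + 35k = 218.
gcd(6, 35) = 1, and 6·(6) + 35·(-1) = 1.
So (j₀, k₀) = (1308, -218); general j = 1308 + 35t, k = -218 - 6t.
j ≥ 0 ⇒ t ≥ -37; k ≥ 0 ⇒ t ≤ -37. That's 1 value of t.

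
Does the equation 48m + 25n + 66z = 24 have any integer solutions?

gcd(48, 25) = 1.
gcd(1, 66) = 1.
1 divides 24, so integer solutions exist.

yes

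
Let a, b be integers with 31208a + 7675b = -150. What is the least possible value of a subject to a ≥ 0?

4925

gcd(31208, 7675):
  31208 = 4×7675 + 508
  7675 = 15×508 + 55
  508 = 9×55 + 13
  55 = 4×13 + 3
  13 = 4×3 + 1
  3 = 3×1
so gcd(31208, 7675) = 1.
1 divides -150, so solutions exist.
Back-substitute for Bézout coefficients:
  1 = 13 - 4×3
  ... = 31208×(2372) + 7675×(-9645)
Scale by -150/1 = -150: (a₀, b₀) = (-355800, 1446750).
General solution: a = -355800 + 7675t, b = 1446750 - 31208t for integer t.
a ≥ 0: smallest is -355800 mod 7675 = 4925 (at t = 47), with b = -20026.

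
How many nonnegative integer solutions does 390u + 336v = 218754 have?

10

gcd(390, 336):
  390 = 1*336 + 54
  336 = 6*54 + 12
  54 = 4*12 + 6
  12 = 2*6
so gcd(390, 336) = 6.
Back-substitute for Bézout coefficients:
  6 = 54 - 4*12
  ... = 390*(25) + 336*(-29)
Scale by 36459: one solution is (911475, -1057311). Reduce u mod 56: (19, 629).
General: u = 19 + 56t, v = 629 - 65t.
u ≥ 0 ⇒ t ≥ 0; v ≥ 0 ⇒ t ≤ 9. So t ∈ [0, 9]: 10 solutions.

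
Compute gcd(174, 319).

29

gcd(319, 174):
  319 = 1·174 + 145
  174 = 1·145 + 29
  145 = 5·29
so gcd(319, 174) = 29.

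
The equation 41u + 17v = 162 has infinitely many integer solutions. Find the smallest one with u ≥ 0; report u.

11

gcd(41, 17):
  41 = 2*17 + 7
  17 = 2*7 + 3
  7 = 2*3 + 1
  3 = 3*1
so gcd(41, 17) = 1.
1 divides 162, so solutions exist.
Back-substitute for Bézout coefficients:
  1 = 7 - 2*3
  ... = 41*(5) + 17*(-12)
Scale by 162/1 = 162: (u₀, v₀) = (810, -1944).
General solution: u = 810 + 17t, v = -1944 - 41t for integer t.
u ≥ 0: smallest is 810 mod 17 = 11 (at t = -47), with v = -17.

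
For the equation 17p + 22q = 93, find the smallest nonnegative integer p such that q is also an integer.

21

gcd(22, 17) = 1.
1 divides 93, so solutions exist.
By Bézout, 17×(-9) + 22×(7) = 1.
Scale by 93/1 = 93: (p₀, q₀) = (-837, 651).
General solution: p = -837 + 22t, q = 651 - 17t for integer t.
p ≥ 0: smallest is -837 mod 22 = 21 (at t = 39), with q = -12.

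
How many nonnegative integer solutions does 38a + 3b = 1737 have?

16

gcd(38, 3) = 1  (38 = 12·3 + 2, 3 = 1·2 + 1, 2 = 2·1).
Back-substituting, 38·(-1) + 3·(13) = 1.
Scale by 1737: one solution is (-1737, 22581). Reduce a mod 3: (0, 579).
General: a = 0 + 3t, b = 579 - 38t.
a ≥ 0 ⇒ t ≥ 0; b ≥ 0 ⇒ t ≤ 15. So t ∈ [0, 15]: 16 solutions.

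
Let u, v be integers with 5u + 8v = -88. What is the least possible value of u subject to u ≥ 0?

gcd(8, 5):
  8 = 1*5 + 3
  5 = 1*3 + 2
  3 = 1*2 + 1
  2 = 2*1
so gcd(8, 5) = 1.
1 divides -88, so solutions exist.
Back-substitute for Bézout coefficients:
  1 = 3 - 1*2
  ... = 5*(-3) + 8*(2)
Scale by -88/1 = -88: (u₀, v₀) = (264, -176).
General solution: u = 264 + 8t, v = -176 - 5t for integer t.
u ≥ 0: smallest is 264 mod 8 = 0 (at t = -33), with v = -11.

0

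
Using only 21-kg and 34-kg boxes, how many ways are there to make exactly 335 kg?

1

Need nonnegative integers with 21j + 34k = 335.
gcd(21, 34) = 1, and 21·(13) + 34·(-8) = 1.
So (j₀, k₀) = (4355, -2680); general j = 4355 + 34t, k = -2680 - 21t.
j ≥ 0 ⇒ t ≥ -128; k ≥ 0 ⇒ t ≤ -128. That's 1 value of t.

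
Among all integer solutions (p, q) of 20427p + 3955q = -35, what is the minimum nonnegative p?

gcd(20427, 3955) = 1  (20427 = 5·3955 + 652, 3955 = 6·652 + 43, 652 = 15·43 + 7, 43 = 6·7 + 1, 7 = 7·1).
1 divides -35, so solutions exist.
Back-substituting, 20427·(-552) + 3955·(2851) = 1.
Scale by -35/1 = -35: (p₀, q₀) = (19320, -99785).
General solution: p = 19320 + 3955t, q = -99785 - 20427t for integer t.
p ≥ 0: smallest is 19320 mod 3955 = 3500 (at t = -4), with q = -18077.

3500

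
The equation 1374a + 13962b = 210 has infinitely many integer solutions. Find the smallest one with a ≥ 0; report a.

305

gcd(13962, 1374):
  13962 = 10*1374 + 222
  1374 = 6*222 + 42
  222 = 5*42 + 12
  42 = 3*12 + 6
  12 = 2*6
so gcd(13962, 1374) = 6.
6 divides 210, so solutions exist.
Back-substitute for Bézout coefficients:
  6 = 42 - 3*12
  ... = 1374*(1006) + 13962*(-99)
Scale by 210/6 = 35: (a₀, b₀) = (35210, -3465).
General solution: a = 35210 + 2327t, b = -3465 - 229t for integer t.
a ≥ 0: smallest is 35210 mod 2327 = 305 (at t = -15), with b = -30.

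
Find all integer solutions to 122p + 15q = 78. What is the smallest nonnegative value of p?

gcd(122, 15) = 1.
1 divides 78, so solutions exist.
By Bézout, 122·(-7) + 15·(57) = 1.
Scale by 78/1 = 78: (p₀, q₀) = (-546, 4446).
General solution: p = -546 + 15t, q = 4446 - 122t for integer t.
p ≥ 0: smallest is -546 mod 15 = 9 (at t = 37), with q = -68.

9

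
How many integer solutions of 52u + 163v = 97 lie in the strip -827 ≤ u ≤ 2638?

22

gcd(163, 52):
  163 = 3*52 + 7
  52 = 7*7 + 3
  7 = 2*3 + 1
  3 = 3*1
so gcd(163, 52) = 1.
Back-substitute for Bézout coefficients:
  1 = 7 - 2*3
  ... = 52*(-47) + 163*(15)
Scale by 97: particular solution (-4559, 1455); reduce u mod 163: (5, -1).
General solution: u = 5 + 163t, v = -1 - 52t for integer t.
-827 ≤ 5 + 163t ≤ 2638 gives t ∈ [-5, 16], which is 22 values.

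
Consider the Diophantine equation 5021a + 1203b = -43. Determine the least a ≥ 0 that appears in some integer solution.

gcd(5021, 1203):
  5021 = 4*1203 + 209
  1203 = 5*209 + 158
  209 = 1*158 + 51
  158 = 3*51 + 5
  51 = 10*5 + 1
  5 = 5*1
so gcd(5021, 1203) = 1.
1 divides -43, so solutions exist.
Back-substitute for Bézout coefficients:
  1 = 51 - 10*5
  ... = 5021*(236) + 1203*(-985)
Scale by -43/1 = -43: (a₀, b₀) = (-10148, 42355).
General solution: a = -10148 + 1203t, b = 42355 - 5021t for integer t.
a ≥ 0: smallest is -10148 mod 1203 = 679 (at t = 9), with b = -2834.

679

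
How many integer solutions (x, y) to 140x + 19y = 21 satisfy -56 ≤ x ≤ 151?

gcd(140, 19) = 1.
By Bézout, 140×(-8) + 19×(59) = 1.
Particular solution: (3, -21).
General solution: x = 3 + 19t, y = -21 - 140t for integer t.
-56 ≤ 3 + 19t ≤ 151 gives t ∈ [-3, 7], which is 11 values.

11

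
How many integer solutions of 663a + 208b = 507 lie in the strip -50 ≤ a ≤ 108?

9

gcd(663, 208) = 13.
By Bézout, 663×(-5) + 208×(16) = 13.
Particular solution: (13, -39).
General solution: a = 13 + 16t, b = -39 - 51t for integer t.
-50 ≤ 13 + 16t ≤ 108 gives t ∈ [-3, 5], which is 9 values.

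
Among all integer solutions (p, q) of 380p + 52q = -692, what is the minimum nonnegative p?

gcd(380, 52) = 4.
4 divides -692, so solutions exist.
By Bézout, 380×(-3) + 52×(22) = 4.
Scale by -692/4 = -173: (p₀, q₀) = (519, -3806).
General solution: p = 519 + 13t, q = -3806 - 95t for integer t.
p ≥ 0: smallest is 519 mod 13 = 12 (at t = -39), with q = -101.

12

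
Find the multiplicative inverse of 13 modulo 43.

gcd(43, 13):
  43 = 3*13 + 4
  13 = 3*4 + 1
  4 = 4*1
so gcd(43, 13) = 1.
Back-substitute for Bézout coefficients:
  1 = 13 - 3*4
  ... = 13*(10) + 43*(-3)
So 13*10 ≡ 1 (mod 43), and 10 mod 43 = 10.

10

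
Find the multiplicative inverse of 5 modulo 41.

gcd(41, 5) = 1.
By Bézout, 5×(-8) + 41×(1) = 1.
So 5×-8 ≡ 1 (mod 41), and -8 mod 41 = 33.

33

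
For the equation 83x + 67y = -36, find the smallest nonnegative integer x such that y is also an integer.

48

gcd(83, 67) = 1  (83 = 1·67 + 16, 67 = 4·16 + 3, 16 = 5·3 + 1, 3 = 3·1).
1 divides -36, so solutions exist.
Back-substituting, 83·(21) + 67·(-26) = 1.
Scale by -36/1 = -36: (x₀, y₀) = (-756, 936).
General solution: x = -756 + 67t, y = 936 - 83t for integer t.
x ≥ 0: smallest is -756 mod 67 = 48 (at t = 12), with y = -60.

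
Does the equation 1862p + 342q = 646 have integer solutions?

gcd(1862, 342) = 38  (1862 = 5*342 + 152, 342 = 2*152 + 38, 152 = 4*38).
38 divides 646, so integer solutions exist.

yes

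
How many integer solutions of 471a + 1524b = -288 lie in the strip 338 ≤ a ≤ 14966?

gcd(1524, 471) = 3  (1524 = 3*471 + 111, 471 = 4*111 + 27, 111 = 4*27 + 3, 27 = 9*3).
Back-substituting, 471*(-55) + 1524*(17) = 3.
Scale by -96: particular solution (5280, -1632); reduce a mod 508: (200, -62).
General solution: a = 200 + 508t, b = -62 - 157t for integer t.
338 ≤ 200 + 508t ≤ 14966 gives t ∈ [1, 29], which is 29 values.

29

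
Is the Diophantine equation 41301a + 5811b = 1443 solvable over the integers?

gcd(41301, 5811) = 39.
39 divides 1443, so integer solutions exist.

yes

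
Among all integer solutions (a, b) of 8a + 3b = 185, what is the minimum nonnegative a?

gcd(8, 3) = 1.
1 divides 185, so solutions exist.
By Bézout, 8·(-1) + 3·(3) = 1.
Scale by 185/1 = 185: (a₀, b₀) = (-185, 555).
General solution: a = -185 + 3t, b = 555 - 8t for integer t.
a ≥ 0: smallest is -185 mod 3 = 1 (at t = 62), with b = 59.

1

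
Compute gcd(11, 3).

gcd(11, 3):
  11 = 3·3 + 2
  3 = 1·2 + 1
  2 = 2·1
so gcd(11, 3) = 1.

1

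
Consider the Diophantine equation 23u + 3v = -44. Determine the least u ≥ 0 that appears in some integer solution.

gcd(23, 3):
  23 = 7×3 + 2
  3 = 1×2 + 1
  2 = 2×1
so gcd(23, 3) = 1.
1 divides -44, so solutions exist.
Back-substitute for Bézout coefficients:
  1 = 3 - 1×2
  ... = 23×(-1) + 3×(8)
Scale by -44/1 = -44: (u₀, v₀) = (44, -352).
General solution: u = 44 + 3t, v = -352 - 23t for integer t.
u ≥ 0: smallest is 44 mod 3 = 2 (at t = -14), with v = -30.

2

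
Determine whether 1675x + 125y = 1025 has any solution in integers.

gcd(1675, 125):
  1675 = 13·125 + 50
  125 = 2·50 + 25
  50 = 2·25
so gcd(1675, 125) = 25.
25 divides 1025, so integer solutions exist.

yes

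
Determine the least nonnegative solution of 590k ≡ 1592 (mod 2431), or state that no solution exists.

gcd(2431, 590):
  2431 = 4·590 + 71
  590 = 8·71 + 22
  71 = 3·22 + 5
  22 = 4·5 + 2
  5 = 2·2 + 1
  2 = 2·1
so gcd(2431, 590) = 1.
1 divides 1592, so solutions exist.
Back-substitute for Bézout coefficients:
  1 = 5 - 2·2
  ... = 590·(-993) + 2431·(241)
So 590·(-993) ≡ 1 (mod 2431); multiply by 1592: k ≡ -1580856 (mod 2431).
Smallest nonnegative: k = -1580856 mod 2431 = 1725.

1725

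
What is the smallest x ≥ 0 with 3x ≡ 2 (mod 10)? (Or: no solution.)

gcd(10, 3):
  10 = 3×3 + 1
  3 = 3×1
so gcd(10, 3) = 1.
1 divides 2, so solutions exist.
Back-substitute for Bézout coefficients:
  1 = 10 - 3×3
  ... = 3×(-3) + 10×(1)
So 3×(-3) ≡ 1 (mod 10); multiply by 2: x ≡ -6 (mod 10).
Smallest nonnegative: x = -6 mod 10 = 4.

4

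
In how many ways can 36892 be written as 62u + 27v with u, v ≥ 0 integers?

22

gcd(62, 27):
  62 = 2*27 + 8
  27 = 3*8 + 3
  8 = 2*3 + 2
  3 = 1*2 + 1
  2 = 2*1
so gcd(62, 27) = 1.
Back-substitute for Bézout coefficients:
  1 = 3 - 1*2
  ... = 62*(-10) + 27*(23)
Scale by 36892: one solution is (-368920, 848516). Reduce u mod 27: (8, 1348).
General: u = 8 + 27t, v = 1348 - 62t.
u ≥ 0 ⇒ t ≥ 0; v ≥ 0 ⇒ t ≤ 21. So t ∈ [0, 21]: 22 solutions.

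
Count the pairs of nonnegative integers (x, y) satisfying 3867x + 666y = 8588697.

10

gcd(3867, 666) = 3  (3867 = 5·666 + 537, 666 = 1·537 + 129, 537 = 4·129 + 21, 129 = 6·21 + 3, 21 = 7·3).
Back-substituting, 3867·(-31) + 666·(180) = 3.
Scale by 2862899: one solution is (-88749869, 515321820). Reduce x mod 222: (181, 11845).
General: x = 181 + 222t, y = 11845 - 1289t.
x ≥ 0 ⇒ t ≥ 0; y ≥ 0 ⇒ t ≤ 9. So t ∈ [0, 9]: 10 solutions.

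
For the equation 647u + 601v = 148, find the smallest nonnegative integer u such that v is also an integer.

gcd(647, 601) = 1  (647 = 1*601 + 46, 601 = 13*46 + 3, 46 = 15*3 + 1, 3 = 3*1).
1 divides 148, so solutions exist.
Back-substituting, 647*(196) + 601*(-211) = 1.
Scale by 148/1 = 148: (u₀, v₀) = (29008, -31228).
General solution: u = 29008 + 601t, v = -31228 - 647t for integer t.
u ≥ 0: smallest is 29008 mod 601 = 160 (at t = -48), with v = -172.

160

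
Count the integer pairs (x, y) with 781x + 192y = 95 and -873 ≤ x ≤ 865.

9

gcd(781, 192) = 1.
By Bézout, 781·(-59) + 192·(240) = 1.
Particular solution: (155, -630).
General solution: x = 155 + 192t, y = -630 - 781t for integer t.
-873 ≤ 155 + 192t ≤ 865 gives t ∈ [-5, 3], which is 9 values.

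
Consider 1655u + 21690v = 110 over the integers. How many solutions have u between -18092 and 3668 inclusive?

gcd(21690, 1655) = 5  (21690 = 13×1655 + 175, 1655 = 9×175 + 80, 175 = 2×80 + 15, 80 = 5×15 + 5, 15 = 3×5).
Back-substituting, 1655×(1363) + 21690×(-104) = 5.
Scale by 22: particular solution (29986, -2288); reduce u mod 4338: (3958, -302).
General solution: u = 3958 + 4338t, v = -302 - 331t for integer t.
-18092 ≤ 3958 + 4338t ≤ 3668 gives t ∈ [-5, -1], which is 5 values.

5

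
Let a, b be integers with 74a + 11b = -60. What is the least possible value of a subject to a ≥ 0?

gcd(74, 11) = 1  (74 = 6×11 + 8, 11 = 1×8 + 3, 8 = 2×3 + 2, 3 = 1×2 + 1, 2 = 2×1).
1 divides -60, so solutions exist.
Back-substituting, 74×(-4) + 11×(27) = 1.
Scale by -60/1 = -60: (a₀, b₀) = (240, -1620).
General solution: a = 240 + 11t, b = -1620 - 74t for integer t.
a ≥ 0: smallest is 240 mod 11 = 9 (at t = -21), with b = -66.

9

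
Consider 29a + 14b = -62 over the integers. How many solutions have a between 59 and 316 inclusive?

19

gcd(29, 14) = 1.
By Bézout, 29·(1) + 14·(-2) = 1.
Particular solution: (8, -21).
General solution: a = 8 + 14t, b = -21 - 29t for integer t.
59 ≤ 8 + 14t ≤ 316 gives t ∈ [4, 22], which is 19 values.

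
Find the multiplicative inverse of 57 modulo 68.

37

gcd(68, 57) = 1.
By Bézout, 57×(-31) + 68×(26) = 1.
So 57×-31 ≡ 1 (mod 68), and -31 mod 68 = 37.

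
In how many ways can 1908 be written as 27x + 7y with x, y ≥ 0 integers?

10

gcd(27, 7) = 1.
By Bézout, 27×(-1) + 7×(4) = 1.
One solution: (3, 261).
General: x = 3 + 7t, y = 261 - 27t.
x ≥ 0 ⇒ t ≥ 0; y ≥ 0 ⇒ t ≤ 9. So t ∈ [0, 9]: 10 solutions.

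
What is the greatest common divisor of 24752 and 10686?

26

gcd(24752, 10686):
  24752 = 2×10686 + 3380
  10686 = 3×3380 + 546
  3380 = 6×546 + 104
  546 = 5×104 + 26
  104 = 4×26
so gcd(24752, 10686) = 26.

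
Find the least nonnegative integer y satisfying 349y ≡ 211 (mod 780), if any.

gcd(780, 349) = 1.
1 divides 211, so solutions exist.
By Bézout, 349×(-371) + 780×(166) = 1.
So 349×(-371) ≡ 1 (mod 780); multiply by 211: y ≡ -78281 (mod 780).
Smallest nonnegative: y = -78281 mod 780 = 499.

499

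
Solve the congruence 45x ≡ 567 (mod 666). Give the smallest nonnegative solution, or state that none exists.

gcd(666, 45) = 9  (666 = 14·45 + 36, 45 = 1·36 + 9, 36 = 4·9).
9 divides 567, so solutions exist.
Back-substituting, 45·(15) + 666·(-1) = 9.
So 45·(15) ≡ 9 (mod 666); multiply by 63: x ≡ 945 (mod 74).
Smallest nonnegative: x = 945 mod 74 = 57.

57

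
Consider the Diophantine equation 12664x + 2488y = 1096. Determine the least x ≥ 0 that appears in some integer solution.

16

gcd(12664, 2488):
  12664 = 5·2488 + 224
  2488 = 11·224 + 24
  224 = 9·24 + 8
  24 = 3·8
so gcd(12664, 2488) = 8.
8 divides 1096, so solutions exist.
Back-substitute for Bézout coefficients:
  8 = 224 - 9·24
  ... = 12664·(100) + 2488·(-509)
Scale by 1096/8 = 137: (x₀, y₀) = (13700, -69733).
General solution: x = 13700 + 311t, y = -69733 - 1583t for integer t.
x ≥ 0: smallest is 13700 mod 311 = 16 (at t = -44), with y = -81.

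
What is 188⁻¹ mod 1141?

965

gcd(1141, 188) = 1.
By Bézout, 188×(-176) + 1141×(29) = 1.
So 188×-176 ≡ 1 (mod 1141), and -176 mod 1141 = 965.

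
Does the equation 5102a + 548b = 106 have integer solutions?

gcd(5102, 548) = 2.
2 divides 106, so integer solutions exist.

yes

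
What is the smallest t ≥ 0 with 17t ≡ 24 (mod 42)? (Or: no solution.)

36

gcd(42, 17) = 1.
1 divides 24, so solutions exist.
By Bézout, 17*(5) + 42*(-2) = 1.
So 17*(5) ≡ 1 (mod 42); multiply by 24: t ≡ 120 (mod 42).
Smallest nonnegative: t = 120 mod 42 = 36.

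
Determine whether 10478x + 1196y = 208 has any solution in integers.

gcd(10478, 1196) = 26  (10478 = 8×1196 + 910, 1196 = 1×910 + 286, 910 = 3×286 + 52, 286 = 5×52 + 26, 52 = 2×26).
26 divides 208, so integer solutions exist.

yes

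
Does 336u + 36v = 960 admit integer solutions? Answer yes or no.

gcd(336, 36) = 12  (336 = 9·36 + 12, 36 = 3·12).
12 divides 960, so integer solutions exist.

yes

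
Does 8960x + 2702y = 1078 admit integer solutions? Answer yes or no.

gcd(8960, 2702) = 14  (8960 = 3*2702 + 854, 2702 = 3*854 + 140, 854 = 6*140 + 14, 140 = 10*14).
14 divides 1078, so integer solutions exist.

yes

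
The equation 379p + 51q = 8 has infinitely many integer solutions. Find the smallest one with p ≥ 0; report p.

gcd(379, 51) = 1  (379 = 7×51 + 22, 51 = 2×22 + 7, 22 = 3×7 + 1, 7 = 7×1).
1 divides 8, so solutions exist.
Back-substituting, 379×(7) + 51×(-52) = 1.
Scale by 8/1 = 8: (p₀, q₀) = (56, -416).
General solution: p = 56 + 51t, q = -416 - 379t for integer t.
p ≥ 0: smallest is 56 mod 51 = 5 (at t = -1), with q = -37.

5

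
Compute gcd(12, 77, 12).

gcd(77, 12) = 1  (77 = 6*12 + 5, 12 = 2*5 + 2, 5 = 2*2 + 1, 2 = 2*1).
gcd(1, 12) = 1.

1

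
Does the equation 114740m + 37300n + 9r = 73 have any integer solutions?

gcd(114740, 37300) = 20.
gcd(20, 9) = 1.
1 divides 73, so integer solutions exist.

yes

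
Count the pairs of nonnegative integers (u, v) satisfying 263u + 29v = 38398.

6

gcd(263, 29) = 1  (263 = 9*29 + 2, 29 = 14*2 + 1, 2 = 2*1).
Back-substituting, 263*(-14) + 29*(127) = 1.
Scale by 38398: one solution is (-537572, 4876546). Reduce u mod 29: (1, 1315).
General: u = 1 + 29t, v = 1315 - 263t.
u ≥ 0 ⇒ t ≥ 0; v ≥ 0 ⇒ t ≤ 5. So t ∈ [0, 5]: 6 solutions.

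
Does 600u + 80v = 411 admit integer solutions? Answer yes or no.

no

gcd(600, 80) = 40  (600 = 7×80 + 40, 80 = 2×40).
40 does not divide 411 (remainder 11), so no integer solutions.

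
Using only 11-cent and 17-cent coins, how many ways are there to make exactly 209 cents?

Need nonnegative integers with 11j + 17k = 209.
gcd(11, 17) = 1, and 11·(-3) + 17·(2) = 1.
So (j₀, k₀) = (-627, 418); general j = -627 + 17t, k = 418 - 11t.
j ≥ 0 ⇒ t ≥ 37; k ≥ 0 ⇒ t ≤ 38. That's 2 values of t.

2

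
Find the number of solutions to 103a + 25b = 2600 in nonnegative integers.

gcd(103, 25):
  103 = 4*25 + 3
  25 = 8*3 + 1
  3 = 3*1
so gcd(103, 25) = 1.
Back-substitute for Bézout coefficients:
  1 = 25 - 8*3
  ... = 103*(-8) + 25*(33)
Scale by 2600: one solution is (-20800, 85800). Reduce a mod 25: (0, 104).
General: a = 0 + 25t, b = 104 - 103t.
a ≥ 0 ⇒ t ≥ 0; b ≥ 0 ⇒ t ≤ 1. So t ∈ [0, 1]: 2 solutions.

2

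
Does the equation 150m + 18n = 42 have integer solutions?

gcd(150, 18) = 6  (150 = 8·18 + 6, 18 = 3·6).
6 divides 42, so integer solutions exist.

yes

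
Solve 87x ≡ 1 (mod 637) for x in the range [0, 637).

432

gcd(637, 87):
  637 = 7×87 + 28
  87 = 3×28 + 3
  28 = 9×3 + 1
  3 = 3×1
so gcd(637, 87) = 1.
Back-substitute for Bézout coefficients:
  1 = 28 - 9×3
  ... = 87×(-205) + 637×(28)
So 87×-205 ≡ 1 (mod 637), and -205 mod 637 = 432.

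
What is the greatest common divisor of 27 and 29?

1

gcd(29, 27) = 1  (29 = 1·27 + 2, 27 = 13·2 + 1, 2 = 2·1).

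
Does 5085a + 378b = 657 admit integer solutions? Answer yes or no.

gcd(5085, 378) = 9.
9 divides 657, so integer solutions exist.

yes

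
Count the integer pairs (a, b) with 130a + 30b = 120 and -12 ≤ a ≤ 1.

5

gcd(130, 30) = 10.
By Bézout, 130·(1) + 30·(-4) = 10.
Particular solution: (0, 4).
General solution: a = 0 + 3t, b = 4 - 13t for integer t.
-12 ≤ 0 + 3t ≤ 1 gives t ∈ [-4, 0], which is 5 values.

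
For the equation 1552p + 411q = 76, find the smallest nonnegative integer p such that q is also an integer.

gcd(1552, 411) = 1  (1552 = 3*411 + 319, 411 = 1*319 + 92, 319 = 3*92 + 43, 92 = 2*43 + 6, 43 = 7*6 + 1, 6 = 6*1).
1 divides 76, so solutions exist.
Back-substituting, 1552*(67) + 411*(-253) = 1.
Scale by 76/1 = 76: (p₀, q₀) = (5092, -19228).
General solution: p = 5092 + 411t, q = -19228 - 1552t for integer t.
p ≥ 0: smallest is 5092 mod 411 = 160 (at t = -12), with q = -604.

160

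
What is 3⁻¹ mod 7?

5

gcd(7, 3) = 1  (7 = 2*3 + 1, 3 = 3*1).
Back-substituting, 3*(-2) + 7*(1) = 1.
So 3*-2 ≡ 1 (mod 7), and -2 mod 7 = 5.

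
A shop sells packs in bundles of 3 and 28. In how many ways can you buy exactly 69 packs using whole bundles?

Need nonnegative integers with 3j + 28k = 69.
gcd(3, 28) = 1, and 3·(-9) + 28·(1) = 1.
So (j₀, k₀) = (-621, 69); general j = -621 + 28t, k = 69 - 3t.
j ≥ 0 ⇒ t ≥ 23; k ≥ 0 ⇒ t ≤ 23. That's 1 value of t.

1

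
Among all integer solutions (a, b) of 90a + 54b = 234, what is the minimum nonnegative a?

2

gcd(90, 54) = 18.
18 divides 234, so solutions exist.
By Bézout, 90·(-1) + 54·(2) = 18.
Scale by 234/18 = 13: (a₀, b₀) = (-13, 26).
General solution: a = -13 + 3t, b = 26 - 5t for integer t.
a ≥ 0: smallest is -13 mod 3 = 2 (at t = 5), with b = 1.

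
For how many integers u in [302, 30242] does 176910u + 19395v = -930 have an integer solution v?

23

gcd(176910, 19395) = 15  (176910 = 9×19395 + 2355, 19395 = 8×2355 + 555, 2355 = 4×555 + 135, 555 = 4×135 + 15, 135 = 9×15).
Back-substituting, 176910×(-140) + 19395×(1277) = 15.
Scale by -62: particular solution (8680, -79174); reduce u mod 1293: (922, -8410).
General solution: u = 922 + 1293t, v = -8410 - 11794t for integer t.
302 ≤ 922 + 1293t ≤ 30242 gives t ∈ [0, 22], which is 23 values.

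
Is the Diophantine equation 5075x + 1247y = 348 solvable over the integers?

gcd(5075, 1247):
  5075 = 4·1247 + 87
  1247 = 14·87 + 29
  87 = 3·29
so gcd(5075, 1247) = 29.
29 divides 348, so integer solutions exist.

yes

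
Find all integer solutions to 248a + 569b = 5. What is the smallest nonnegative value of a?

374

gcd(569, 248):
  569 = 2×248 + 73
  248 = 3×73 + 29
  73 = 2×29 + 15
  29 = 1×15 + 14
  15 = 1×14 + 1
  14 = 14×1
so gcd(569, 248) = 1.
1 divides 5, so solutions exist.
Back-substitute for Bézout coefficients:
  1 = 15 - 1×14
  ... = 248×(-39) + 569×(17)
Scale by 5/1 = 5: (a₀, b₀) = (-195, 85).
General solution: a = -195 + 569t, b = 85 - 248t for integer t.
a ≥ 0: smallest is -195 mod 569 = 374 (at t = 1), with b = -163.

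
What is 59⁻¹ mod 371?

327

gcd(371, 59):
  371 = 6·59 + 17
  59 = 3·17 + 8
  17 = 2·8 + 1
  8 = 8·1
so gcd(371, 59) = 1.
Back-substitute for Bézout coefficients:
  1 = 17 - 2·8
  ... = 59·(-44) + 371·(7)
So 59·-44 ≡ 1 (mod 371), and -44 mod 371 = 327.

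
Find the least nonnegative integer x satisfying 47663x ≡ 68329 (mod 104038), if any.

no solution

gcd(104038, 47663) = 11  (104038 = 2·47663 + 8712, 47663 = 5·8712 + 4103, 8712 = 2·4103 + 506, 4103 = 8·506 + 55, 506 = 9·55 + 11, 55 = 5·11).
11 does not divide 68329, so the congruence has no solution.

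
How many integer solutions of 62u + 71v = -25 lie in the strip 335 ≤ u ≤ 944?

9

gcd(71, 62):
  71 = 1×62 + 9
  62 = 6×9 + 8
  9 = 1×8 + 1
  8 = 8×1
so gcd(71, 62) = 1.
Back-substitute for Bézout coefficients:
  1 = 9 - 1×8
  ... = 62×(-8) + 71×(7)
Scale by -25: particular solution (200, -175); reduce u mod 71: (58, -51).
General solution: u = 58 + 71t, v = -51 - 62t for integer t.
335 ≤ 58 + 71t ≤ 944 gives t ∈ [4, 12], which is 9 values.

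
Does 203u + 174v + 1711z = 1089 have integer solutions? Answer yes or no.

no

gcd(203, 174):
  203 = 1*174 + 29
  174 = 6*29
so gcd(203, 174) = 29.
gcd(29, 1711) = 29.
29 does not divide 1089 (remainder 16), so no integer solutions.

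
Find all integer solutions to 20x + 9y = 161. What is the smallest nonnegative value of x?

gcd(20, 9) = 1.
1 divides 161, so solutions exist.
By Bézout, 20×(-4) + 9×(9) = 1.
Scale by 161/1 = 161: (x₀, y₀) = (-644, 1449).
General solution: x = -644 + 9t, y = 1449 - 20t for integer t.
x ≥ 0: smallest is -644 mod 9 = 4 (at t = 72), with y = 9.

4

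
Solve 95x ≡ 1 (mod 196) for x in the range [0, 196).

gcd(196, 95) = 1  (196 = 2*95 + 6, 95 = 15*6 + 5, 6 = 1*5 + 1, 5 = 5*1).
Back-substituting, 95*(-33) + 196*(16) = 1.
So 95*-33 ≡ 1 (mod 196), and -33 mod 196 = 163.

163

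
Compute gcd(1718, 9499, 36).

1

gcd(9499, 1718) = 1.
gcd(1, 36) = 1.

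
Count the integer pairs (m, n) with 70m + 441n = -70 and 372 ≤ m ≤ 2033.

27

gcd(441, 70) = 7  (441 = 6*70 + 21, 70 = 3*21 + 7, 21 = 3*7).
Back-substituting, 70*(19) + 441*(-3) = 7.
Scale by -10: particular solution (-190, 30); reduce m mod 63: (62, -10).
General solution: m = 62 + 63t, n = -10 - 10t for integer t.
372 ≤ 62 + 63t ≤ 2033 gives t ∈ [5, 31], which is 27 values.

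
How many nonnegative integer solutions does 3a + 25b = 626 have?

8

gcd(25, 3) = 1  (25 = 8*3 + 1, 3 = 3*1).
Back-substituting, 3*(-8) + 25*(1) = 1.
Scale by 626: one solution is (-5008, 626). Reduce a mod 25: (17, 23).
General: a = 17 + 25t, b = 23 - 3t.
a ≥ 0 ⇒ t ≥ 0; b ≥ 0 ⇒ t ≤ 7. So t ∈ [0, 7]: 8 solutions.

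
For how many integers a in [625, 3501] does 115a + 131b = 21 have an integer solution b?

22

gcd(131, 115):
  131 = 1*115 + 16
  115 = 7*16 + 3
  16 = 5*3 + 1
  3 = 3*1
so gcd(131, 115) = 1.
Back-substitute for Bézout coefficients:
  1 = 16 - 5*3
  ... = 115*(-41) + 131*(36)
Scale by 21: particular solution (-861, 756); reduce a mod 131: (56, -49).
General solution: a = 56 + 131t, b = -49 - 115t for integer t.
625 ≤ 56 + 131t ≤ 3501 gives t ∈ [5, 26], which is 22 values.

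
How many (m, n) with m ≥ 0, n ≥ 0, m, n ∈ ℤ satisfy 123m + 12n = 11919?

gcd(123, 12):
  123 = 10*12 + 3
  12 = 4*3
so gcd(123, 12) = 3.
Back-substitute for Bézout coefficients:
  3 = 123 - 10*12
  ... = 123*(1) + 12*(-10)
Scale by 3973: one solution is (3973, -39730). Reduce m mod 4: (1, 983).
General: m = 1 + 4t, n = 983 - 41t.
m ≥ 0 ⇒ t ≥ 0; n ≥ 0 ⇒ t ≤ 23. So t ∈ [0, 23]: 24 solutions.

24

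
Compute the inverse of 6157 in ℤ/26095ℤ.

17788

gcd(26095, 6157) = 1.
By Bézout, 6157·(-8307) + 26095·(1960) = 1.
So 6157·-8307 ≡ 1 (mod 26095), and -8307 mod 26095 = 17788.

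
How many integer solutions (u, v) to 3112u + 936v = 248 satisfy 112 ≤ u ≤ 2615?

gcd(3112, 936) = 8  (3112 = 3×936 + 304, 936 = 3×304 + 24, 304 = 12×24 + 16, 24 = 1×16 + 8, 16 = 2×8).
Back-substituting, 3112×(-40) + 936×(133) = 8.
Scale by 31: particular solution (-1240, 4123); reduce u mod 117: (47, -156).
General solution: u = 47 + 117t, v = -156 - 389t for integer t.
112 ≤ 47 + 117t ≤ 2615 gives t ∈ [1, 21], which is 21 values.

21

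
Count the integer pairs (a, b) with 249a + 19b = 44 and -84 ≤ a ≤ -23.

gcd(249, 19) = 1  (249 = 13*19 + 2, 19 = 9*2 + 1, 2 = 2*1).
Back-substituting, 249*(-9) + 19*(118) = 1.
Scale by 44: particular solution (-396, 5192); reduce a mod 19: (3, -37).
General solution: a = 3 + 19t, b = -37 - 249t for integer t.
-84 ≤ 3 + 19t ≤ -23 gives t ∈ [-4, -2], which is 3 values.

3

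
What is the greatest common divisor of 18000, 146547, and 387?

gcd(146547, 18000):
  146547 = 8*18000 + 2547
  18000 = 7*2547 + 171
  2547 = 14*171 + 153
  171 = 1*153 + 18
  153 = 8*18 + 9
  18 = 2*9
so gcd(146547, 18000) = 9.
gcd(9, 387) = 9.

9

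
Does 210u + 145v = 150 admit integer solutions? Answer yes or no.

gcd(210, 145):
  210 = 1*145 + 65
  145 = 2*65 + 15
  65 = 4*15 + 5
  15 = 3*5
so gcd(210, 145) = 5.
5 divides 150, so integer solutions exist.

yes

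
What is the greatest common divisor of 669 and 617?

1

gcd(669, 617):
  669 = 1×617 + 52
  617 = 11×52 + 45
  52 = 1×45 + 7
  45 = 6×7 + 3
  7 = 2×3 + 1
  3 = 3×1
so gcd(669, 617) = 1.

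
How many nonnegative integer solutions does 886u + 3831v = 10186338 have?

3

gcd(3831, 886) = 1  (3831 = 4×886 + 287, 886 = 3×287 + 25, 287 = 11×25 + 12, 25 = 2×12 + 1, 12 = 12×1).
Back-substituting, 886×(307) + 3831×(-71) = 1.
Scale by 10186338: one solution is (3127205766, -723229998). Reduce u mod 3831: (2607, 2056).
General: u = 2607 + 3831t, v = 2056 - 886t.
u ≥ 0 ⇒ t ≥ 0; v ≥ 0 ⇒ t ≤ 2. So t ∈ [0, 2]: 3 solutions.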